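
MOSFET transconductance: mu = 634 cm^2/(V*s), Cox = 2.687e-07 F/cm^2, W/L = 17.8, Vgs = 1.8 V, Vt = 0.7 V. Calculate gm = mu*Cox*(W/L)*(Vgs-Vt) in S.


Step 1: Vov = Vgs - Vt = 1.8 - 0.7 = 1.1 V
Step 2: gm = mu * Cox * (W/L) * Vov
Step 3: gm = 634 * 2.687e-07 * 17.8 * 1.1 = 3.34e-03 S

3.34e-03


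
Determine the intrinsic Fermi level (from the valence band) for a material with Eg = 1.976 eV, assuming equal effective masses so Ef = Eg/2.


Step 1: For an intrinsic semiconductor, the Fermi level sits at midgap.
Step 2: Ef = Eg / 2 = 1.976 / 2 = 0.988 eV

0.988


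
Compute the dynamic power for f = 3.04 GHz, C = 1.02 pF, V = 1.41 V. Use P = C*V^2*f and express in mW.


Step 1: V^2 = 1.41^2 = 1.9881 V^2
Step 2: P = C*V^2*f = 1.02e-12 F * 1.9881 * 3.04e9 Hz
Step 3: P = 6.16470048e-03 W
Step 4: P = 6.165 mW

6.165


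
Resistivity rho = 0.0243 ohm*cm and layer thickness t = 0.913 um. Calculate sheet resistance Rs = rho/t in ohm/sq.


Step 1: Convert thickness to cm: t = 0.913 um = 9.1300e-05 cm
Step 2: Rs = rho / t = 0.0243 / 9.1300e-05
Step 3: Rs = 266.2 ohm/sq

266.2


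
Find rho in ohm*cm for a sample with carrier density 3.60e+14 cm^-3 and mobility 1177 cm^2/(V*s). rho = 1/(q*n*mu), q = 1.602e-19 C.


Step 1: sigma = q * n * mu = 1.602e-19 * 3.60e+14 * 1177 = 6.78799e-02 S/cm
Step 2: rho = 1 / sigma = 1 / 6.78799e-02 = 14.73 ohm*cm

14.73


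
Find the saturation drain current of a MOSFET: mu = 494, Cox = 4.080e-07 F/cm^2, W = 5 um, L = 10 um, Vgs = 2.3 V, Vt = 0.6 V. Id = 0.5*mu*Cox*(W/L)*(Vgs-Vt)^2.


Step 1: Overdrive voltage Vov = Vgs - Vt = 2.3 - 0.6 = 1.7 V
Step 2: W/L = 5/10 = 0.5
Step 3: Id = 0.5 * 494 * 4.080e-07 * 0.5 * 1.7^2
Step 4: Id = 1.46e-04 A

1.46e-04


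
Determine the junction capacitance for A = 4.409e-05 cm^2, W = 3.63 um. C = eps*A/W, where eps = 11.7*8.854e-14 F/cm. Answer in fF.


Step 1: eps_Si = 11.7 * 8.854e-14 = 1.035918e-12 F/cm
Step 2: W in cm = 3.63 * 1e-4 = 3.63e-04 cm
Step 3: C = 1.035918e-12 * 4.409e-05 / 3.63e-04 = 1.258227e-13 F
Step 4: C = 125.82 fF

125.82


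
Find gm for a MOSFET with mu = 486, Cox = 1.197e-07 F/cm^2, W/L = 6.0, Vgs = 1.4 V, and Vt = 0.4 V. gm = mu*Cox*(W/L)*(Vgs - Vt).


Step 1: Vov = Vgs - Vt = 1.4 - 0.4 = 1.0 V
Step 2: gm = mu * Cox * (W/L) * Vov
Step 3: gm = 486 * 1.197e-07 * 6.0 * 1.0 = 3.49e-04 S

3.49e-04


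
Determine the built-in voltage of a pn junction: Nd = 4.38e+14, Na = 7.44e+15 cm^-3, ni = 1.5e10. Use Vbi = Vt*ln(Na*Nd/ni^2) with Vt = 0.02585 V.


Step 1: Compute Na*Nd/ni^2 = 7.44e+15 * 4.38e+14 / (1.5e10)^2 = 1.4483e+10
Step 2: ln(1.4483e+10) = 23.3962
Step 3: Vbi = 0.02585 * 23.3962 = 0.605 V

0.605


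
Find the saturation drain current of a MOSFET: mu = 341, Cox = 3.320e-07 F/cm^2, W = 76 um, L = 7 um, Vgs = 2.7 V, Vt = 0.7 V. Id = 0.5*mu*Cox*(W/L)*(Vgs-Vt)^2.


Step 1: Overdrive voltage Vov = Vgs - Vt = 2.7 - 0.7 = 2.0 V
Step 2: W/L = 76/7 = 10.8571
Step 3: Id = 0.5 * 341 * 3.320e-07 * 10.8571 * 2.0^2
Step 4: Id = 2.46e-03 A

2.46e-03


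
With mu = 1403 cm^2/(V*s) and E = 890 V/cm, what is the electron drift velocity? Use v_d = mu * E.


Step 1: v_d = mu * E
Step 2: v_d = 1403 * 890 = 1248670
Step 3: v_d = 1.25e+06 cm/s

1.25e+06


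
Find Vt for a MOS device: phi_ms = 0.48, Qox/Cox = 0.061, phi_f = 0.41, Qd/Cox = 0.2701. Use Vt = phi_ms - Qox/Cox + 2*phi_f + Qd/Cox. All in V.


Step 1: Vt = phi_ms - Qox/Cox + 2*phi_f + Qd/Cox
Step 2: Vt = 0.48 - 0.061 + 2*0.41 + 0.2701
Step 3: Vt = 0.48 - 0.061 + 0.82 + 0.2701
Step 4: Vt = 1.5091 V

1.5091


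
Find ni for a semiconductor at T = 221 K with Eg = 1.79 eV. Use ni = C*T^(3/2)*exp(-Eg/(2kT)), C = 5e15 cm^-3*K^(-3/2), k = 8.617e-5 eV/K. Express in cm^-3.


Step 1: Compute kT = 8.617e-5 * 221 = 0.01904357 eV
Step 2: Exponent = -Eg/(2kT) = -1.79/(2*0.01904357) = -46.99749
Step 3: T^(3/2) = 221^1.5 = 3285.40
Step 4: ni = 5e15 * 3285.40 * exp(-46.99749) = 6.38e-02 cm^-3

6.38e-02


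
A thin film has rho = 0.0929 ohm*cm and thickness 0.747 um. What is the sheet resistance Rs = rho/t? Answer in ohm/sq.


Step 1: Convert thickness to cm: t = 0.747 um = 7.4700e-05 cm
Step 2: Rs = rho / t = 0.0929 / 7.4700e-05
Step 3: Rs = 1243.6 ohm/sq

1243.6


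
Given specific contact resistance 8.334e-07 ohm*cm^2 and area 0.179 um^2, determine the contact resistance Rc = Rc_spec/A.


Step 1: Convert area to cm^2: 0.179 um^2 = 1.7900e-09 cm^2
Step 2: Rc = Rc_spec / A = 8.334e-07 / 1.7900e-09
Step 3: Rc = 4.66e+02 ohms

4.66e+02


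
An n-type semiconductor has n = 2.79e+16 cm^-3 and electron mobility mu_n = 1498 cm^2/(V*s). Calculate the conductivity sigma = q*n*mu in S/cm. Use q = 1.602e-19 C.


Step 1: sigma = q * n * mu
Step 2: sigma = 1.602e-19 * 2.79e+16 * 1498
Step 3: sigma = 6.695e+00 S/cm

6.695e+00


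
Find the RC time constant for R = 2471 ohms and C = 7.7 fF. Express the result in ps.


Step 1: tau = R * C
Step 2: tau = 2471 * 7.7 fF = 2471 * 7.7e-15 F
Step 3: tau = 1.90267e-11 s = 19.0267 ps

19.0267


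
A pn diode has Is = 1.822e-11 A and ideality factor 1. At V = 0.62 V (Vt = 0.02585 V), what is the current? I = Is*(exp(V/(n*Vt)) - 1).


Step 1: V/(n*Vt) = 0.62/(1*0.02585) = 23.9845
Step 2: exp(23.9845) = 2.6082e+10
Step 3: I = 1.822e-11 * (2.6082e+10 - 1) = 4.75e-01 A

4.75e-01


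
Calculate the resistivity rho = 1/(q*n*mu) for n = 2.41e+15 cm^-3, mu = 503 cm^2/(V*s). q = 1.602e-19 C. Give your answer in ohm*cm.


Step 1: sigma = q * n * mu = 1.602e-19 * 2.41e+15 * 503 = 1.94199e-01 S/cm
Step 2: rho = 1 / sigma = 1 / 1.94199e-01 = 5.149 ohm*cm

5.149


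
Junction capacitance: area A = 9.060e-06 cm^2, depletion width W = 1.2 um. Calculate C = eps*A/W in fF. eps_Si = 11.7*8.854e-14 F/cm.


Step 1: eps_Si = 11.7 * 8.854e-14 = 1.035918e-12 F/cm
Step 2: W in cm = 1.2 * 1e-4 = 1.20e-04 cm
Step 3: C = 1.035918e-12 * 9.060e-06 / 1.20e-04 = 7.821181e-14 F
Step 4: C = 78.21 fF

78.21


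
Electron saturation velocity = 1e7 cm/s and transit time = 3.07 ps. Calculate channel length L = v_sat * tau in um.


Step 1: tau in seconds = 3.07 ps * 1e-12 = 3.0700e-12 s
Step 2: L = v_sat * tau = 1e7 * 3.0700e-12 = 3.0700e-05 cm
Step 3: L in um = 3.0700e-05 * 1e4 = 0.307 um

0.307


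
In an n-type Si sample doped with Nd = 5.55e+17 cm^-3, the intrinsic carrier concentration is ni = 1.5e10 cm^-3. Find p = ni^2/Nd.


Step 1: Since Nd >> ni, n ≈ Nd = 5.55e+17 cm^-3
Step 2: p = ni^2 / n = (1.5e10)^2 / 5.55e+17
Step 3: p = 2.25e20 / 5.55e+17 = 4.05e+02 cm^-3

4.05e+02


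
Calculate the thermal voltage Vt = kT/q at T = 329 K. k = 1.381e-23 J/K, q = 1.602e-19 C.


Step 1: kT = 1.381e-23 * 329 = 4.54349e-21 J
Step 2: Vt = kT/q = 4.54349e-21 / 1.602e-19
Step 3: Vt = 0.02836 V

0.02836


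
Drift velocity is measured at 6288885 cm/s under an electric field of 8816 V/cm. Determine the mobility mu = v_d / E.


Step 1: mu = v_d / E
Step 2: mu = 6288885 / 8816
Step 3: mu = 713.35 cm^2/(V*s)

713.35


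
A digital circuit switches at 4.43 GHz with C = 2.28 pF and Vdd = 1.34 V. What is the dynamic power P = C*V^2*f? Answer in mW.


Step 1: V^2 = 1.34^2 = 1.7956 V^2
Step 2: P = C*V^2*f = 2.28e-12 F * 1.7956 * 4.43e9 Hz
Step 3: P = 1.813627824e-02 W
Step 4: P = 18.136 mW

18.136


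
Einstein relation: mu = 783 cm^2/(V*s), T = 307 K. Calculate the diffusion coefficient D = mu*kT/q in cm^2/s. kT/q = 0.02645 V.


Step 1: D = mu * (kT/q)
Step 2: D = 783 * 0.02645
Step 3: D = 20.71 cm^2/s

20.71


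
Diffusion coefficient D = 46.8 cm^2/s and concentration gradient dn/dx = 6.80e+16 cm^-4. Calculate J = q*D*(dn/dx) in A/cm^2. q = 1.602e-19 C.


Step 1: J = q * D * (dn/dx)
Step 2: J = 1.602e-19 * 46.8 * 6.80e+16
Step 3: J = 5.10e-01 A/cm^2

5.10e-01


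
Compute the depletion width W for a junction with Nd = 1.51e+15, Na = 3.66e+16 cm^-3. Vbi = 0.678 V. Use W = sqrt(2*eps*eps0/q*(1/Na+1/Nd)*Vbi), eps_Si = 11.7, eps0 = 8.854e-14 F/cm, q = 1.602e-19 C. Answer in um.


Step 1: 1/Na + 1/Nd = 1/3.66e+16 + 1/1.51e+15 = 6.89574e-16
Step 2: 2*eps*eps0/q = 2*11.7*8.854e-14/1.602e-19 = 1.293281e+07
Step 3: W^2 = 1.293281e+07 * 6.89574e-16 * 0.678 = 6.04649e-09
Step 4: W = sqrt(6.04649e-09) = 7.776e-05 cm = 0.7776 um

0.7776


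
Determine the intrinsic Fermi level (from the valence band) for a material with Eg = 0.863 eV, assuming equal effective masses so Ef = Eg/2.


Step 1: For an intrinsic semiconductor, the Fermi level sits at midgap.
Step 2: Ef = Eg / 2 = 0.863 / 2 = 0.4315 eV

0.4315


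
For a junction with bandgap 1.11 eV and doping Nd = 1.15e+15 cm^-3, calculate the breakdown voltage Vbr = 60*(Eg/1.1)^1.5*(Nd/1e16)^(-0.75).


Step 1: Eg/1.1 = 1.11/1.1 = 1.009091
Step 2: (Eg/1.1)^1.5 = 1.009091^1.5 = 1.013667
Step 3: (Nd/1e16)^(-0.75) = (0.115)^(-0.75) = 5.063801
Step 4: Vbr = 60 * 1.013667 * 5.063801 = 308.0 V

308.0


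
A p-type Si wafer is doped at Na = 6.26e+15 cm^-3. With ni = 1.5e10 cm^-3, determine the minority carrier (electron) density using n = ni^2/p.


Step 1: Majority hole concentration p ≈ Na = 6.26e+15 cm^-3
Step 2: n = ni^2 / Na = (1.5e10)^2 / 6.26e+15
Step 3: n = 3.59e+04 cm^-3

3.59e+04


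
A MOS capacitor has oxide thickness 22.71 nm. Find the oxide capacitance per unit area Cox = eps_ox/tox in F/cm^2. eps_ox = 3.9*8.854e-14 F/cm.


Step 1: eps_ox = 3.9 * 8.854e-14 = 3.45306e-13 F/cm
Step 2: tox in cm = 22.71 nm * 1e-7 = 2.2710e-06 cm
Step 3: Cox = 3.45306e-13 / 2.2710e-06 = 1.52e-07 F/cm^2

1.52e-07


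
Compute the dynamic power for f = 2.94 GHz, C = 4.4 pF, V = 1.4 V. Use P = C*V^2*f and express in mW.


Step 1: V^2 = 1.4^2 = 1.96 V^2
Step 2: P = C*V^2*f = 4.4e-12 F * 1.96 * 2.94e9 Hz
Step 3: P = 2.535456e-02 W
Step 4: P = 25.355 mW

25.355


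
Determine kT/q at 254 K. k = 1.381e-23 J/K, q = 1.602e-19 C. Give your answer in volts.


Step 1: kT = 1.381e-23 * 254 = 3.50774e-21 J
Step 2: Vt = kT/q = 3.50774e-21 / 1.602e-19
Step 3: Vt = 0.0219 V

0.0219


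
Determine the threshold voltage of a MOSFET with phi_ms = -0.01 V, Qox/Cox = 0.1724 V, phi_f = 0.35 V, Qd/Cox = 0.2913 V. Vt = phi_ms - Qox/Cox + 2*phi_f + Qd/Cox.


Step 1: Vt = phi_ms - Qox/Cox + 2*phi_f + Qd/Cox
Step 2: Vt = -0.01 - 0.1724 + 2*0.35 + 0.2913
Step 3: Vt = -0.01 - 0.1724 + 0.7 + 0.2913
Step 4: Vt = 0.8089 V

0.8089


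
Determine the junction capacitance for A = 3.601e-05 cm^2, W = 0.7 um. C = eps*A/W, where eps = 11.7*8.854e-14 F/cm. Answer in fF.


Step 1: eps_Si = 11.7 * 8.854e-14 = 1.035918e-12 F/cm
Step 2: W in cm = 0.7 * 1e-4 = 7.00e-05 cm
Step 3: C = 1.035918e-12 * 3.601e-05 / 7.00e-05 = 5.329058e-13 F
Step 4: C = 532.91 fF

532.91


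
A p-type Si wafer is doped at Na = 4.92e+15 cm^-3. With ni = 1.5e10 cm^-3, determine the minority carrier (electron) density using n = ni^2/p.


Step 1: Majority hole concentration p ≈ Na = 4.92e+15 cm^-3
Step 2: n = ni^2 / Na = (1.5e10)^2 / 4.92e+15
Step 3: n = 4.57e+04 cm^-3

4.57e+04


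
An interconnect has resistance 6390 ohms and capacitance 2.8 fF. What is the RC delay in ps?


Step 1: tau = R * C
Step 2: tau = 6390 * 2.8 fF = 6390 * 2.8e-15 F
Step 3: tau = 1.7892e-11 s = 17.892 ps

17.892


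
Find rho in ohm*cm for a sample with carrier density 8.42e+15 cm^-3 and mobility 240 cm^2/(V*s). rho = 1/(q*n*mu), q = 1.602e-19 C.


Step 1: sigma = q * n * mu = 1.602e-19 * 8.42e+15 * 240 = 3.23732e-01 S/cm
Step 2: rho = 1 / sigma = 1 / 3.23732e-01 = 3.089 ohm*cm

3.089


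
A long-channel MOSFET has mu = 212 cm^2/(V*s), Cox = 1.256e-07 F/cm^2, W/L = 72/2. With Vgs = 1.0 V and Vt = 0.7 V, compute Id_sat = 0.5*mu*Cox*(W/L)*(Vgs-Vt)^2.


Step 1: Overdrive voltage Vov = Vgs - Vt = 1.0 - 0.7 = 0.3 V
Step 2: W/L = 72/2 = 36
Step 3: Id = 0.5 * 212 * 1.256e-07 * 36 * 0.3^2
Step 4: Id = 4.31e-05 A

4.31e-05


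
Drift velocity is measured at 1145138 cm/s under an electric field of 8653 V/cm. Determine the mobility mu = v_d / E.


Step 1: mu = v_d / E
Step 2: mu = 1145138 / 8653
Step 3: mu = 132.34 cm^2/(V*s)

132.34


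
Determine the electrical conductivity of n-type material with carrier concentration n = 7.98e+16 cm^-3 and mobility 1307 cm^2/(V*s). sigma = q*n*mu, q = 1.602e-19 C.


Step 1: sigma = q * n * mu
Step 2: sigma = 1.602e-19 * 7.98e+16 * 1307
Step 3: sigma = 1.671e+01 S/cm

1.671e+01


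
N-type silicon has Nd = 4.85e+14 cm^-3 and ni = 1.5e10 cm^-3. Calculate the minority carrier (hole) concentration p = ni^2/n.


Step 1: Since Nd >> ni, n ≈ Nd = 4.85e+14 cm^-3
Step 2: p = ni^2 / n = (1.5e10)^2 / 4.85e+14
Step 3: p = 2.25e20 / 4.85e+14 = 4.64e+05 cm^-3

4.64e+05


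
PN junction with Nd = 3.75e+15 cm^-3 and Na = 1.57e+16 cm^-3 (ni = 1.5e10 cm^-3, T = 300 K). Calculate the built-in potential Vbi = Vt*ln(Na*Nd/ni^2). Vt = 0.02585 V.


Step 1: Compute Na*Nd/ni^2 = 1.57e+16 * 3.75e+15 / (1.5e10)^2 = 2.6167e+11
Step 2: ln(2.6167e+11) = 26.2904
Step 3: Vbi = 0.02585 * 26.2904 = 0.68 V

0.68


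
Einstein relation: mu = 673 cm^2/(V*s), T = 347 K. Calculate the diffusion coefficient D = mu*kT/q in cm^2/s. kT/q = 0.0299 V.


Step 1: D = mu * (kT/q)
Step 2: D = 673 * 0.0299
Step 3: D = 20.12 cm^2/s

20.12


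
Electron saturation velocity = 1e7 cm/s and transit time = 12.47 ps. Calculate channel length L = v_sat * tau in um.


Step 1: tau in seconds = 12.47 ps * 1e-12 = 1.2470e-11 s
Step 2: L = v_sat * tau = 1e7 * 1.2470e-11 = 1.2470e-04 cm
Step 3: L in um = 1.2470e-04 * 1e4 = 1.247 um

1.247


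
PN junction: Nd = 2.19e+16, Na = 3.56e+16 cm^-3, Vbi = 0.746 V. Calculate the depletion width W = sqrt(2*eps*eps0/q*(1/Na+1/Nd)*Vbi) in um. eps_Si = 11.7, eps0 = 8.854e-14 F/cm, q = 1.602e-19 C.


Step 1: 1/Na + 1/Nd = 1/3.56e+16 + 1/2.19e+16 = 7.37520e-17
Step 2: 2*eps*eps0/q = 2*11.7*8.854e-14/1.602e-19 = 1.293281e+07
Step 3: W^2 = 1.293281e+07 * 7.37520e-17 * 0.746 = 7.11550e-10
Step 4: W = sqrt(7.11550e-10) = 2.667e-05 cm = 0.2667 um

0.2667


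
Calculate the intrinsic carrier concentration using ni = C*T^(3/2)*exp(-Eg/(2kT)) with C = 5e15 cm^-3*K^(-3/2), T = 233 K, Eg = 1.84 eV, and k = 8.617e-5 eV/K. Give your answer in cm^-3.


Step 1: Compute kT = 8.617e-5 * 233 = 0.02007761 eV
Step 2: Exponent = -Eg/(2kT) = -1.84/(2*0.02007761) = -45.82219
Step 3: T^(3/2) = 233^1.5 = 3556.59
Step 4: ni = 5e15 * 3556.59 * exp(-45.82219) = 2.24e-01 cm^-3

2.24e-01


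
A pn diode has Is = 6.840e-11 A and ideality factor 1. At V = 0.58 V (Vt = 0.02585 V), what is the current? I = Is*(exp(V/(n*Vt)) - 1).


Step 1: V/(n*Vt) = 0.58/(1*0.02585) = 22.4371
Step 2: exp(22.4371) = 5.5502e+09
Step 3: I = 6.840e-11 * (5.5502e+09 - 1) = 3.80e-01 A

3.80e-01


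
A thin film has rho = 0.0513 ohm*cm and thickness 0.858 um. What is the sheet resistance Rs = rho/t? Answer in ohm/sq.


Step 1: Convert thickness to cm: t = 0.858 um = 8.5800e-05 cm
Step 2: Rs = rho / t = 0.0513 / 8.5800e-05
Step 3: Rs = 597.9 ohm/sq

597.9


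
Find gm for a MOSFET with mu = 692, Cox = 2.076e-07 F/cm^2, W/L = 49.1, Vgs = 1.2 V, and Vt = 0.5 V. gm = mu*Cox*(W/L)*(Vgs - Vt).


Step 1: Vov = Vgs - Vt = 1.2 - 0.5 = 0.7 V
Step 2: gm = mu * Cox * (W/L) * Vov
Step 3: gm = 692 * 2.076e-07 * 49.1 * 0.7 = 4.94e-03 S

4.94e-03


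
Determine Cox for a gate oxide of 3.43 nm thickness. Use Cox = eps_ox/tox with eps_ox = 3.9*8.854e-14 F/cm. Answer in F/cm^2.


Step 1: eps_ox = 3.9 * 8.854e-14 = 3.45306e-13 F/cm
Step 2: tox in cm = 3.43 nm * 1e-7 = 3.4300e-07 cm
Step 3: Cox = 3.45306e-13 / 3.4300e-07 = 1.01e-06 F/cm^2

1.01e-06


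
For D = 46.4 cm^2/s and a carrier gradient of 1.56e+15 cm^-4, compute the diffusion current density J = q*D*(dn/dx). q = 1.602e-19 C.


Step 1: J = q * D * (dn/dx)
Step 2: J = 1.602e-19 * 46.4 * 1.56e+15
Step 3: J = 1.16e-02 A/cm^2

1.16e-02


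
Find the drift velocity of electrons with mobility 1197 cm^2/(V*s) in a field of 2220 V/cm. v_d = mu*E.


Step 1: v_d = mu * E
Step 2: v_d = 1197 * 2220 = 2657340
Step 3: v_d = 2.66e+06 cm/s

2.66e+06


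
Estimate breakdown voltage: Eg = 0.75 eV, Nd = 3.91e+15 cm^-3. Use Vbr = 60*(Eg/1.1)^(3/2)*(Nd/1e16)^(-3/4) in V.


Step 1: Eg/1.1 = 0.75/1.1 = 0.681818
Step 2: (Eg/1.1)^1.5 = 0.681818^1.5 = 0.562993
Step 3: (Nd/1e16)^(-0.75) = (0.391)^(-0.75) = 2.022402
Step 4: Vbr = 60 * 0.562993 * 2.022402 = 68.3 V

68.3


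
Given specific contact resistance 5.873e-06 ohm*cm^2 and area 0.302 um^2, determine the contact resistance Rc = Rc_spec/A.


Step 1: Convert area to cm^2: 0.302 um^2 = 3.0200e-09 cm^2
Step 2: Rc = Rc_spec / A = 5.873e-06 / 3.0200e-09
Step 3: Rc = 1.94e+03 ohms

1.94e+03


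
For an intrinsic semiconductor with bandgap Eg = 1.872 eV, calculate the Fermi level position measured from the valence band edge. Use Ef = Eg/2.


Step 1: For an intrinsic semiconductor, the Fermi level sits at midgap.
Step 2: Ef = Eg / 2 = 1.872 / 2 = 0.936 eV

0.936


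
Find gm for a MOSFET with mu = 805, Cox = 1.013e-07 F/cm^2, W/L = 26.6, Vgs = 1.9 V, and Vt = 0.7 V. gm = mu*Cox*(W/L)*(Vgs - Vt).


Step 1: Vov = Vgs - Vt = 1.9 - 0.7 = 1.2 V
Step 2: gm = mu * Cox * (W/L) * Vov
Step 3: gm = 805 * 1.013e-07 * 26.6 * 1.2 = 2.60e-03 S

2.60e-03


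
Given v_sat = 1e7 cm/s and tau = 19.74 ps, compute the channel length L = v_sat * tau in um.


Step 1: tau in seconds = 19.74 ps * 1e-12 = 1.9740e-11 s
Step 2: L = v_sat * tau = 1e7 * 1.9740e-11 = 1.9740e-04 cm
Step 3: L in um = 1.9740e-04 * 1e4 = 1.974 um

1.974


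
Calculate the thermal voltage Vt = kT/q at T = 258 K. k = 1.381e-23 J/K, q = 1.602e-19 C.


Step 1: kT = 1.381e-23 * 258 = 3.56298e-21 J
Step 2: Vt = kT/q = 3.56298e-21 / 1.602e-19
Step 3: Vt = 0.02224 V

0.02224


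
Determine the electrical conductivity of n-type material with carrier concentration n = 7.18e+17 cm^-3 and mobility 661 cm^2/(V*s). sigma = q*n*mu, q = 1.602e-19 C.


Step 1: sigma = q * n * mu
Step 2: sigma = 1.602e-19 * 7.18e+17 * 661
Step 3: sigma = 7.603e+01 S/cm

7.603e+01


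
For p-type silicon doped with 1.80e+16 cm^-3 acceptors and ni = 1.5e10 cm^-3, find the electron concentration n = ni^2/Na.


Step 1: Majority hole concentration p ≈ Na = 1.80e+16 cm^-3
Step 2: n = ni^2 / Na = (1.5e10)^2 / 1.80e+16
Step 3: n = 1.25e+04 cm^-3

1.25e+04


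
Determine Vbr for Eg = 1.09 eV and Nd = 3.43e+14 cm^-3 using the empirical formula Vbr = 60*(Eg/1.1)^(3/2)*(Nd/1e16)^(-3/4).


Step 1: Eg/1.1 = 1.09/1.1 = 0.990909
Step 2: (Eg/1.1)^1.5 = 0.990909^1.5 = 0.986395
Step 3: (Nd/1e16)^(-0.75) = (0.0343)^(-0.75) = 12.546697
Step 4: Vbr = 60 * 0.986395 * 12.546697 = 742.6 V

742.6


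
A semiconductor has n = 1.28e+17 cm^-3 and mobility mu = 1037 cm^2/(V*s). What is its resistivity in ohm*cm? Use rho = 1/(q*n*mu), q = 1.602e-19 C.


Step 1: sigma = q * n * mu = 1.602e-19 * 1.28e+17 * 1037 = 2.12643e+01 S/cm
Step 2: rho = 1 / sigma = 1 / 2.12643e+01 = 0.04703 ohm*cm

0.04703


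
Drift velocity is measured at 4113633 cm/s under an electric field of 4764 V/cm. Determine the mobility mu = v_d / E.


Step 1: mu = v_d / E
Step 2: mu = 4113633 / 4764
Step 3: mu = 863.48 cm^2/(V*s)

863.48


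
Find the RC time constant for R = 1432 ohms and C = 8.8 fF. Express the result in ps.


Step 1: tau = R * C
Step 2: tau = 1432 * 8.8 fF = 1432 * 8.8e-15 F
Step 3: tau = 1.26016e-11 s = 12.6016 ps

12.6016


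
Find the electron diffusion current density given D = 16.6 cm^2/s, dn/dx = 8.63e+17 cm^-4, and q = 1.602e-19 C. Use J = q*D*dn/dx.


Step 1: J = q * D * (dn/dx)
Step 2: J = 1.602e-19 * 16.6 * 8.63e+17
Step 3: J = 2.29e+00 A/cm^2

2.29e+00


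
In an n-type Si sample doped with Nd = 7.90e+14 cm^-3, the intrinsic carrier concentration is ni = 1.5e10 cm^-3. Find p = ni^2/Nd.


Step 1: Since Nd >> ni, n ≈ Nd = 7.90e+14 cm^-3
Step 2: p = ni^2 / n = (1.5e10)^2 / 7.90e+14
Step 3: p = 2.25e20 / 7.90e+14 = 2.85e+05 cm^-3

2.85e+05


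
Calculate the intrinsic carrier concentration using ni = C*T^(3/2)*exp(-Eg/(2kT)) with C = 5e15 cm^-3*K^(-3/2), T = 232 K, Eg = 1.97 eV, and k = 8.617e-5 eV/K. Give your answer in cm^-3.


Step 1: Compute kT = 8.617e-5 * 232 = 0.01999144 eV
Step 2: Exponent = -Eg/(2kT) = -1.97/(2*0.01999144) = -49.27109
Step 3: T^(3/2) = 232^1.5 = 3533.72
Step 4: ni = 5e15 * 3533.72 * exp(-49.27109) = 7.06e-03 cm^-3

7.06e-03


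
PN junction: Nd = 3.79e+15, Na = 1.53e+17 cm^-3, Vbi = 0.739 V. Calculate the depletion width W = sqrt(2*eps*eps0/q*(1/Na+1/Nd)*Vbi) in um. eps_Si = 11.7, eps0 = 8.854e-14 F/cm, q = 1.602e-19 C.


Step 1: 1/Na + 1/Nd = 1/1.53e+17 + 1/3.79e+15 = 2.70388e-16
Step 2: 2*eps*eps0/q = 2*11.7*8.854e-14/1.602e-19 = 1.293281e+07
Step 3: W^2 = 1.293281e+07 * 2.70388e-16 * 0.739 = 2.58419e-09
Step 4: W = sqrt(2.58419e-09) = 5.083e-05 cm = 0.5083 um

0.5083


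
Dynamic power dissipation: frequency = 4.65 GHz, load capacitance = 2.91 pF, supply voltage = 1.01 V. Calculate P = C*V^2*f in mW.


Step 1: V^2 = 1.01^2 = 1.0201 V^2
Step 2: P = C*V^2*f = 2.91e-12 F * 1.0201 * 4.65e9 Hz
Step 3: P = 1.380348315e-02 W
Step 4: P = 13.803 mW

13.803


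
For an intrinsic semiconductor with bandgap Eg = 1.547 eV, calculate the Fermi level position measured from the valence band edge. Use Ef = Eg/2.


Step 1: For an intrinsic semiconductor, the Fermi level sits at midgap.
Step 2: Ef = Eg / 2 = 1.547 / 2 = 0.7735 eV

0.7735


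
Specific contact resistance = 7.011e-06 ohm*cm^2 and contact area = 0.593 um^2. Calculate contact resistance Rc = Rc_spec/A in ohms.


Step 1: Convert area to cm^2: 0.593 um^2 = 5.9300e-09 cm^2
Step 2: Rc = Rc_spec / A = 7.011e-06 / 5.9300e-09
Step 3: Rc = 1.18e+03 ohms

1.18e+03


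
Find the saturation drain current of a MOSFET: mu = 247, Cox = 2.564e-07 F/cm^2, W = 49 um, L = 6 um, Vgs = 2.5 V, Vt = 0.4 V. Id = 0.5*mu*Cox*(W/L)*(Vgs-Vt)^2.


Step 1: Overdrive voltage Vov = Vgs - Vt = 2.5 - 0.4 = 2.1 V
Step 2: W/L = 49/6 = 8.16667
Step 3: Id = 0.5 * 247 * 2.564e-07 * 8.16667 * 2.1^2
Step 4: Id = 1.14e-03 A

1.14e-03


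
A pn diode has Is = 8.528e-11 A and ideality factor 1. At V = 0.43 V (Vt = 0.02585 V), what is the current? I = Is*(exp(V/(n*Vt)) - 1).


Step 1: V/(n*Vt) = 0.43/(1*0.02585) = 16.6344
Step 2: exp(16.6344) = 1.6758e+07
Step 3: I = 8.528e-11 * (1.6758e+07 - 1) = 1.43e-03 A

1.43e-03


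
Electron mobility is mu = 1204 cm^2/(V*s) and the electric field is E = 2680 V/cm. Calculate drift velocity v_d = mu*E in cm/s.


Step 1: v_d = mu * E
Step 2: v_d = 1204 * 2680 = 3226720
Step 3: v_d = 3.23e+06 cm/s

3.23e+06


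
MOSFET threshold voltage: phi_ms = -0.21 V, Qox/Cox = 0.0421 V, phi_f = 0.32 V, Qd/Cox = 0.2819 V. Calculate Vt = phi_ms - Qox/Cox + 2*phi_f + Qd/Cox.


Step 1: Vt = phi_ms - Qox/Cox + 2*phi_f + Qd/Cox
Step 2: Vt = -0.21 - 0.0421 + 2*0.32 + 0.2819
Step 3: Vt = -0.21 - 0.0421 + 0.64 + 0.2819
Step 4: Vt = 0.6698 V

0.6698


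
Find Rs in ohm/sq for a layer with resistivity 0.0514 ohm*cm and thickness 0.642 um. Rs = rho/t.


Step 1: Convert thickness to cm: t = 0.642 um = 6.4200e-05 cm
Step 2: Rs = rho / t = 0.0514 / 6.4200e-05
Step 3: Rs = 800.6 ohm/sq

800.6


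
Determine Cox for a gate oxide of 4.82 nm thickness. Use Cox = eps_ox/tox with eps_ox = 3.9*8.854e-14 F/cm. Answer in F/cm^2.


Step 1: eps_ox = 3.9 * 8.854e-14 = 3.45306e-13 F/cm
Step 2: tox in cm = 4.82 nm * 1e-7 = 4.8200e-07 cm
Step 3: Cox = 3.45306e-13 / 4.8200e-07 = 7.16e-07 F/cm^2

7.16e-07


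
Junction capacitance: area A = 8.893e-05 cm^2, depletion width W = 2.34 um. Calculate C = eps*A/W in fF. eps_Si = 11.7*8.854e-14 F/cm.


Step 1: eps_Si = 11.7 * 8.854e-14 = 1.035918e-12 F/cm
Step 2: W in cm = 2.34 * 1e-4 = 2.34e-04 cm
Step 3: C = 1.035918e-12 * 8.893e-05 / 2.34e-04 = 3.936931e-13 F
Step 4: C = 393.69 fF

393.69


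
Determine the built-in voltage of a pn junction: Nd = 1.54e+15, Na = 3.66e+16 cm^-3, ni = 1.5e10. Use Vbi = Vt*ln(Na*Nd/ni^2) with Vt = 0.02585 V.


Step 1: Compute Na*Nd/ni^2 = 3.66e+16 * 1.54e+15 / (1.5e10)^2 = 2.5051e+11
Step 2: ln(2.5051e+11) = 26.2468
Step 3: Vbi = 0.02585 * 26.2468 = 0.678 V

0.678


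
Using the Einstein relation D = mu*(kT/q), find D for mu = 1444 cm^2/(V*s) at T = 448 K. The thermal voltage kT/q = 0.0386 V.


Step 1: D = mu * (kT/q)
Step 2: D = 1444 * 0.0386
Step 3: D = 55.74 cm^2/s

55.74


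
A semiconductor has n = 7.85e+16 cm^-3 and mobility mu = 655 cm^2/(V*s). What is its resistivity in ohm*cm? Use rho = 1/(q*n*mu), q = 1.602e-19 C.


Step 1: sigma = q * n * mu = 1.602e-19 * 7.85e+16 * 655 = 8.23708e+00 S/cm
Step 2: rho = 1 / sigma = 1 / 8.23708e+00 = 0.1214 ohm*cm

0.1214


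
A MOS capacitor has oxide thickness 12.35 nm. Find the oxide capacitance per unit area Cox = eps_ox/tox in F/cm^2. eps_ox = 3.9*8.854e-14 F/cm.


Step 1: eps_ox = 3.9 * 8.854e-14 = 3.45306e-13 F/cm
Step 2: tox in cm = 12.35 nm * 1e-7 = 1.2350e-06 cm
Step 3: Cox = 3.45306e-13 / 1.2350e-06 = 2.80e-07 F/cm^2

2.80e-07


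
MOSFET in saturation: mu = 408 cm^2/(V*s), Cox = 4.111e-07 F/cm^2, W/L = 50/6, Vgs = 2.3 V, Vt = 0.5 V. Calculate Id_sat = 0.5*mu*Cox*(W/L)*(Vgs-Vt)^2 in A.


Step 1: Overdrive voltage Vov = Vgs - Vt = 2.3 - 0.5 = 1.8 V
Step 2: W/L = 50/6 = 8.33333
Step 3: Id = 0.5 * 408 * 4.111e-07 * 8.33333 * 1.8^2
Step 4: Id = 2.26e-03 A

2.26e-03


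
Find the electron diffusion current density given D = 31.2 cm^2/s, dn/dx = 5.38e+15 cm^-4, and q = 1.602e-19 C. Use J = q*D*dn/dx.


Step 1: J = q * D * (dn/dx)
Step 2: J = 1.602e-19 * 31.2 * 5.38e+15
Step 3: J = 2.69e-02 A/cm^2

2.69e-02


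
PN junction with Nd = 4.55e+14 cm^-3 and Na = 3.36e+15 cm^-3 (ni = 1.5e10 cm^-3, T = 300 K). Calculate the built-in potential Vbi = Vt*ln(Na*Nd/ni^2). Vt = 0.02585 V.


Step 1: Compute Na*Nd/ni^2 = 3.36e+15 * 4.55e+14 / (1.5e10)^2 = 6.7947e+09
Step 2: ln(6.7947e+09) = 22.6394
Step 3: Vbi = 0.02585 * 22.6394 = 0.585 V

0.585


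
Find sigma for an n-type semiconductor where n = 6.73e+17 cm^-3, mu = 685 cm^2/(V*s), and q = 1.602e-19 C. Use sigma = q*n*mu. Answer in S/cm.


Step 1: sigma = q * n * mu
Step 2: sigma = 1.602e-19 * 6.73e+17 * 685
Step 3: sigma = 7.385e+01 S/cm

7.385e+01


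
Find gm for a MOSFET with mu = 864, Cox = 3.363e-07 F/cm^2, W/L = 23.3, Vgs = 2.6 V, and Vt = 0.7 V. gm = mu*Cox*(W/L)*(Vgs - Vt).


Step 1: Vov = Vgs - Vt = 2.6 - 0.7 = 1.9 V
Step 2: gm = mu * Cox * (W/L) * Vov
Step 3: gm = 864 * 3.363e-07 * 23.3 * 1.9 = 1.29e-02 S

1.29e-02


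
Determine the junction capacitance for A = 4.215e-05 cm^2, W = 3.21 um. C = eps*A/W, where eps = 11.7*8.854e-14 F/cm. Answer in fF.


Step 1: eps_Si = 11.7 * 8.854e-14 = 1.035918e-12 F/cm
Step 2: W in cm = 3.21 * 1e-4 = 3.21e-04 cm
Step 3: C = 1.035918e-12 * 4.215e-05 / 3.21e-04 = 1.360247e-13 F
Step 4: C = 136.02 fF

136.02


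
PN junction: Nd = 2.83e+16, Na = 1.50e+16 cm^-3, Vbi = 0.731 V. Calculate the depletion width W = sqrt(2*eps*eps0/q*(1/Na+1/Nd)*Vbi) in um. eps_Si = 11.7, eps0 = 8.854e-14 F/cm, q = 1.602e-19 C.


Step 1: 1/Na + 1/Nd = 1/1.50e+16 + 1/2.83e+16 = 1.02002e-16
Step 2: 2*eps*eps0/q = 2*11.7*8.854e-14/1.602e-19 = 1.293281e+07
Step 3: W^2 = 1.293281e+07 * 1.02002e-16 * 0.731 = 9.64315e-10
Step 4: W = sqrt(9.64315e-10) = 3.105e-05 cm = 0.3105 um

0.3105


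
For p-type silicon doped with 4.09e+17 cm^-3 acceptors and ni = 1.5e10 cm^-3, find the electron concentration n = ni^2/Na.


Step 1: Majority hole concentration p ≈ Na = 4.09e+17 cm^-3
Step 2: n = ni^2 / Na = (1.5e10)^2 / 4.09e+17
Step 3: n = 5.50e+02 cm^-3

5.50e+02


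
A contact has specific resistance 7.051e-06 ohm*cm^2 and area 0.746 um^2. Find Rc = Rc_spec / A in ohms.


Step 1: Convert area to cm^2: 0.746 um^2 = 7.4600e-09 cm^2
Step 2: Rc = Rc_spec / A = 7.051e-06 / 7.4600e-09
Step 3: Rc = 9.45e+02 ohms

9.45e+02


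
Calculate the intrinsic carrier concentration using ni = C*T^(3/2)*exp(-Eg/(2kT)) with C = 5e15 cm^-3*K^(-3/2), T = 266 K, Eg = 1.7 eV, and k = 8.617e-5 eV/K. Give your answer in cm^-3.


Step 1: Compute kT = 8.617e-5 * 266 = 0.02292122 eV
Step 2: Exponent = -Eg/(2kT) = -1.7/(2*0.02292122) = -37.08354
Step 3: T^(3/2) = 266^1.5 = 4338.33
Step 4: ni = 5e15 * 4338.33 * exp(-37.08354) = 1.70e+03 cm^-3

1.70e+03


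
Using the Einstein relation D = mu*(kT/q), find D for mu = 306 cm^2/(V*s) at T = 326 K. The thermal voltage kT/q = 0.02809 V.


Step 1: D = mu * (kT/q)
Step 2: D = 306 * 0.02809
Step 3: D = 8.6 cm^2/s

8.6


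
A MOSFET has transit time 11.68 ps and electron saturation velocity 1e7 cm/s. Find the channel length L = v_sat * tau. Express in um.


Step 1: tau in seconds = 11.68 ps * 1e-12 = 1.1680e-11 s
Step 2: L = v_sat * tau = 1e7 * 1.1680e-11 = 1.1680e-04 cm
Step 3: L in um = 1.1680e-04 * 1e4 = 1.168 um

1.168


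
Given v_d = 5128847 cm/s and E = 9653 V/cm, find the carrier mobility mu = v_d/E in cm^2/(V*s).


Step 1: mu = v_d / E
Step 2: mu = 5128847 / 9653
Step 3: mu = 531.32 cm^2/(V*s)

531.32


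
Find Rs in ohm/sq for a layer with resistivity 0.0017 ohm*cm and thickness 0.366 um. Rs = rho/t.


Step 1: Convert thickness to cm: t = 0.366 um = 3.6600e-05 cm
Step 2: Rs = rho / t = 0.0017 / 3.6600e-05
Step 3: Rs = 46.4 ohm/sq

46.4


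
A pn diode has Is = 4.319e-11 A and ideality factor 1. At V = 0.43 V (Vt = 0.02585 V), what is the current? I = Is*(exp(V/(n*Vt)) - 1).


Step 1: V/(n*Vt) = 0.43/(1*0.02585) = 16.6344
Step 2: exp(16.6344) = 1.6758e+07
Step 3: I = 4.319e-11 * (1.6758e+07 - 1) = 7.24e-04 A

7.24e-04


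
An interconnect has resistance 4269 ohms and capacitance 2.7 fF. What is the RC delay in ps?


Step 1: tau = R * C
Step 2: tau = 4269 * 2.7 fF = 4269 * 2.7e-15 F
Step 3: tau = 1.15263e-11 s = 11.5263 ps

11.5263


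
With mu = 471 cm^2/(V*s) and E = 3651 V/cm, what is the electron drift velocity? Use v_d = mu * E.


Step 1: v_d = mu * E
Step 2: v_d = 471 * 3651 = 1719621
Step 3: v_d = 1.72e+06 cm/s

1.72e+06


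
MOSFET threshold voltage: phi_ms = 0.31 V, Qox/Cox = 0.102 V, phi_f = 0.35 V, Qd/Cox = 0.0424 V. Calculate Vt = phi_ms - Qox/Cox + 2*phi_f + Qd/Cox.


Step 1: Vt = phi_ms - Qox/Cox + 2*phi_f + Qd/Cox
Step 2: Vt = 0.31 - 0.102 + 2*0.35 + 0.0424
Step 3: Vt = 0.31 - 0.102 + 0.7 + 0.0424
Step 4: Vt = 0.9504 V

0.9504


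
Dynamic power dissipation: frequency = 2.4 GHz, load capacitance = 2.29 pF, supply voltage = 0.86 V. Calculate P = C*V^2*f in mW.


Step 1: V^2 = 0.86^2 = 0.7396 V^2
Step 2: P = C*V^2*f = 2.29e-12 F * 0.7396 * 2.4e9 Hz
Step 3: P = 4.0648416e-03 W
Step 4: P = 4.065 mW

4.065


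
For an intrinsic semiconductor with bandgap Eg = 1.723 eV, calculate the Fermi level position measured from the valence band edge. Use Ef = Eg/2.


Step 1: For an intrinsic semiconductor, the Fermi level sits at midgap.
Step 2: Ef = Eg / 2 = 1.723 / 2 = 0.8615 eV

0.8615


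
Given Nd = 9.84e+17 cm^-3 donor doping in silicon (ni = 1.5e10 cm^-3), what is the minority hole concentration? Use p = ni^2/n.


Step 1: Since Nd >> ni, n ≈ Nd = 9.84e+17 cm^-3
Step 2: p = ni^2 / n = (1.5e10)^2 / 9.84e+17
Step 3: p = 2.25e20 / 9.84e+17 = 2.29e+02 cm^-3

2.29e+02


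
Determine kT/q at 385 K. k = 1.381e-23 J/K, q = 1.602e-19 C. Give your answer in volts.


Step 1: kT = 1.381e-23 * 385 = 5.31685e-21 J
Step 2: Vt = kT/q = 5.31685e-21 / 1.602e-19
Step 3: Vt = 0.03319 V

0.03319


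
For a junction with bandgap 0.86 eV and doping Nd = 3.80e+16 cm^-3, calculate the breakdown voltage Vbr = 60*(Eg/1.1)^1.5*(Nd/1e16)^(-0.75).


Step 1: Eg/1.1 = 0.86/1.1 = 0.781818
Step 2: (Eg/1.1)^1.5 = 0.781818^1.5 = 0.691287
Step 3: (Nd/1e16)^(-0.75) = (3.8)^(-0.75) = 0.367420
Step 4: Vbr = 60 * 0.691287 * 0.367420 = 15.2 V

15.2


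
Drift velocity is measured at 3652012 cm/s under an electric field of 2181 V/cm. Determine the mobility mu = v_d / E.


Step 1: mu = v_d / E
Step 2: mu = 3652012 / 2181
Step 3: mu = 1674.47 cm^2/(V*s)

1674.47


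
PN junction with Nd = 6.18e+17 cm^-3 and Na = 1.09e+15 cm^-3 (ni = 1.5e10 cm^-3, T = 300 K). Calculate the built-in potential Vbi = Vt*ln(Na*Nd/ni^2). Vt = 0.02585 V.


Step 1: Compute Na*Nd/ni^2 = 1.09e+15 * 6.18e+17 / (1.5e10)^2 = 2.9939e+12
Step 2: ln(2.9939e+12) = 28.7276
Step 3: Vbi = 0.02585 * 28.7276 = 0.743 V

0.743


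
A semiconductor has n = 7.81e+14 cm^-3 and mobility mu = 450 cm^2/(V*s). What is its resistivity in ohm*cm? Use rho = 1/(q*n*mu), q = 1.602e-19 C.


Step 1: sigma = q * n * mu = 1.602e-19 * 7.81e+14 * 450 = 5.63023e-02 S/cm
Step 2: rho = 1 / sigma = 1 / 5.63023e-02 = 17.76 ohm*cm

17.76


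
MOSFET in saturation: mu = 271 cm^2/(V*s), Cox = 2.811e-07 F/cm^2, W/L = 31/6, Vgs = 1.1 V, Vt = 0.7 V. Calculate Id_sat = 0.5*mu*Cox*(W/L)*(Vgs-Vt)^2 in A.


Step 1: Overdrive voltage Vov = Vgs - Vt = 1.1 - 0.7 = 0.4 V
Step 2: W/L = 31/6 = 5.16667
Step 3: Id = 0.5 * 271 * 2.811e-07 * 5.16667 * 0.4^2
Step 4: Id = 3.15e-05 A

3.15e-05


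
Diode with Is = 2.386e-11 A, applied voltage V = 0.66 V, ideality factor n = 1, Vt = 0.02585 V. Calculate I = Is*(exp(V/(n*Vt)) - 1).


Step 1: V/(n*Vt) = 0.66/(1*0.02585) = 25.5319
Step 2: exp(25.5319) = 1.2256e+11
Step 3: I = 2.386e-11 * (1.2256e+11 - 1) = 2.92e+00 A

2.92e+00


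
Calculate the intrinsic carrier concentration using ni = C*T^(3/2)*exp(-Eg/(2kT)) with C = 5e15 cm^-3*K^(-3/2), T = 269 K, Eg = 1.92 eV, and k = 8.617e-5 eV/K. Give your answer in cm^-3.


Step 1: Compute kT = 8.617e-5 * 269 = 0.02317973 eV
Step 2: Exponent = -Eg/(2kT) = -1.92/(2*0.02317973) = -41.41550
Step 3: T^(3/2) = 269^1.5 = 4411.93
Step 4: ni = 5e15 * 4411.93 * exp(-41.41550) = 2.28e+01 cm^-3

2.28e+01


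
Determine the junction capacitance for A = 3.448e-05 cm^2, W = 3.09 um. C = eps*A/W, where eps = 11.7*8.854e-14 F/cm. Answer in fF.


Step 1: eps_Si = 11.7 * 8.854e-14 = 1.035918e-12 F/cm
Step 2: W in cm = 3.09 * 1e-4 = 3.09e-04 cm
Step 3: C = 1.035918e-12 * 3.448e-05 / 3.09e-04 = 1.155937e-13 F
Step 4: C = 115.59 fF

115.59


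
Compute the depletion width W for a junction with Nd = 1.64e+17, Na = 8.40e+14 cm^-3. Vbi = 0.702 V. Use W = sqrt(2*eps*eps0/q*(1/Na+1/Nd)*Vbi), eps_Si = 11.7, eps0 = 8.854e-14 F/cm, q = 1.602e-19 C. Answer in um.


Step 1: 1/Na + 1/Nd = 1/8.40e+14 + 1/1.64e+17 = 1.19657e-15
Step 2: 2*eps*eps0/q = 2*11.7*8.854e-14/1.602e-19 = 1.293281e+07
Step 3: W^2 = 1.293281e+07 * 1.19657e-15 * 0.702 = 1.08635e-08
Step 4: W = sqrt(1.08635e-08) = 1.042e-04 cm = 1.042 um

1.042


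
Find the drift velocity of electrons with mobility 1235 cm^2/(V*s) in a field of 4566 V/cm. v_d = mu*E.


Step 1: v_d = mu * E
Step 2: v_d = 1235 * 4566 = 5639010
Step 3: v_d = 5.64e+06 cm/s

5.64e+06


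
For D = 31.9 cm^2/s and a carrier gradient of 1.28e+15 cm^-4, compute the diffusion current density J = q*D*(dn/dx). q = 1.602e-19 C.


Step 1: J = q * D * (dn/dx)
Step 2: J = 1.602e-19 * 31.9 * 1.28e+15
Step 3: J = 6.54e-03 A/cm^2

6.54e-03


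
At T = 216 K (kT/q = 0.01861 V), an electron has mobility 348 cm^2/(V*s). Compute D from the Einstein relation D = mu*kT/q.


Step 1: D = mu * (kT/q)
Step 2: D = 348 * 0.01861
Step 3: D = 6.48 cm^2/s

6.48


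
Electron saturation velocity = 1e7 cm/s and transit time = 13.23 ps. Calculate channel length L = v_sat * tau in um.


Step 1: tau in seconds = 13.23 ps * 1e-12 = 1.3230e-11 s
Step 2: L = v_sat * tau = 1e7 * 1.3230e-11 = 1.3230e-04 cm
Step 3: L in um = 1.3230e-04 * 1e4 = 1.323 um

1.323


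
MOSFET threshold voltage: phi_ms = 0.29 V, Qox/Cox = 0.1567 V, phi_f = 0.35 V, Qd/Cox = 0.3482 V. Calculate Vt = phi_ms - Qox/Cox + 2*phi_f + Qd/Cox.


Step 1: Vt = phi_ms - Qox/Cox + 2*phi_f + Qd/Cox
Step 2: Vt = 0.29 - 0.1567 + 2*0.35 + 0.3482
Step 3: Vt = 0.29 - 0.1567 + 0.7 + 0.3482
Step 4: Vt = 1.1815 V

1.1815


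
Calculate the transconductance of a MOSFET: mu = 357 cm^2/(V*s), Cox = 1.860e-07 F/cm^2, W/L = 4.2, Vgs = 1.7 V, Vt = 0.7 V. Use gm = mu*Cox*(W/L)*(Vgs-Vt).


Step 1: Vov = Vgs - Vt = 1.7 - 0.7 = 1.0 V
Step 2: gm = mu * Cox * (W/L) * Vov
Step 3: gm = 357 * 1.860e-07 * 4.2 * 1.0 = 2.79e-04 S

2.79e-04


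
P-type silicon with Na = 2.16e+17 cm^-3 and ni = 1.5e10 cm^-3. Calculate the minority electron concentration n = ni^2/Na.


Step 1: Majority hole concentration p ≈ Na = 2.16e+17 cm^-3
Step 2: n = ni^2 / Na = (1.5e10)^2 / 2.16e+17
Step 3: n = 1.04e+03 cm^-3

1.04e+03


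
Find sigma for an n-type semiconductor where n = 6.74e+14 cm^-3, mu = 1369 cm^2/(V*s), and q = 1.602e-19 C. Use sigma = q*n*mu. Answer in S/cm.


Step 1: sigma = q * n * mu
Step 2: sigma = 1.602e-19 * 6.74e+14 * 1369
Step 3: sigma = 1.478e-01 S/cm

1.478e-01


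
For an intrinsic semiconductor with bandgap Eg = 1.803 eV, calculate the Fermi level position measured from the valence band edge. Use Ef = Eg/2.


Step 1: For an intrinsic semiconductor, the Fermi level sits at midgap.
Step 2: Ef = Eg / 2 = 1.803 / 2 = 0.9015 eV

0.9015


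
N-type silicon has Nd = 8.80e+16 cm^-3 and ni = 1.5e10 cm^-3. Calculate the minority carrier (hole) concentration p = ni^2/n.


Step 1: Since Nd >> ni, n ≈ Nd = 8.80e+16 cm^-3
Step 2: p = ni^2 / n = (1.5e10)^2 / 8.80e+16
Step 3: p = 2.25e20 / 8.80e+16 = 2.56e+03 cm^-3

2.56e+03


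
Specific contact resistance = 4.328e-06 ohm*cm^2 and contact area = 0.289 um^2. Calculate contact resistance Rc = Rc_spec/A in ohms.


Step 1: Convert area to cm^2: 0.289 um^2 = 2.8900e-09 cm^2
Step 2: Rc = Rc_spec / A = 4.328e-06 / 2.8900e-09
Step 3: Rc = 1.50e+03 ohms

1.50e+03


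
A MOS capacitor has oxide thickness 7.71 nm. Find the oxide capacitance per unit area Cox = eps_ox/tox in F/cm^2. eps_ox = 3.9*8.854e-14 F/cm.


Step 1: eps_ox = 3.9 * 8.854e-14 = 3.45306e-13 F/cm
Step 2: tox in cm = 7.71 nm * 1e-7 = 7.7100e-07 cm
Step 3: Cox = 3.45306e-13 / 7.7100e-07 = 4.48e-07 F/cm^2

4.48e-07


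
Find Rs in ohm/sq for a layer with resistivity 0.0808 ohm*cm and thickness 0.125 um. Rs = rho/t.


Step 1: Convert thickness to cm: t = 0.125 um = 1.2500e-05 cm
Step 2: Rs = rho / t = 0.0808 / 1.2500e-05
Step 3: Rs = 6464.0 ohm/sq

6464.0


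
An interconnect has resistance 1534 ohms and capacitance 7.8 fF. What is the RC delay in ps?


Step 1: tau = R * C
Step 2: tau = 1534 * 7.8 fF = 1534 * 7.8e-15 F
Step 3: tau = 1.19652e-11 s = 11.9652 ps

11.9652


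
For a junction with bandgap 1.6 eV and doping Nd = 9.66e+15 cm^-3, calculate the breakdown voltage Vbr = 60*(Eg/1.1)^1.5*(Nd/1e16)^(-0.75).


Step 1: Eg/1.1 = 1.6/1.1 = 1.454545
Step 2: (Eg/1.1)^1.5 = 1.454545^1.5 = 1.754247
Step 3: (Nd/1e16)^(-0.75) = (0.966)^(-0.75) = 1.026283
Step 4: Vbr = 60 * 1.754247 * 1.026283 = 108.0 V

108.0


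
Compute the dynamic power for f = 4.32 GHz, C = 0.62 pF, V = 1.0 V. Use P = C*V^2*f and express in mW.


Step 1: V^2 = 1.0^2 = 1.0 V^2
Step 2: P = C*V^2*f = 0.62e-12 F * 1.0 * 4.32e9 Hz
Step 3: P = 2.6784e-03 W
Step 4: P = 2.678 mW

2.678


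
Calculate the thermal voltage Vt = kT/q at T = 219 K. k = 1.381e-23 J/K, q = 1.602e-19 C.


Step 1: kT = 1.381e-23 * 219 = 3.02439e-21 J
Step 2: Vt = kT/q = 3.02439e-21 / 1.602e-19
Step 3: Vt = 0.01888 V

0.01888


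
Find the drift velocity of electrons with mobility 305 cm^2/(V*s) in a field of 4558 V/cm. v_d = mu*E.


Step 1: v_d = mu * E
Step 2: v_d = 305 * 4558 = 1390190
Step 3: v_d = 1.39e+06 cm/s

1.39e+06


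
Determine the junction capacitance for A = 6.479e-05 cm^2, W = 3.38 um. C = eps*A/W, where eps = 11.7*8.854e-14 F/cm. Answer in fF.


Step 1: eps_Si = 11.7 * 8.854e-14 = 1.035918e-12 F/cm
Step 2: W in cm = 3.38 * 1e-4 = 3.38e-04 cm
Step 3: C = 1.035918e-12 * 6.479e-05 / 3.38e-04 = 1.985714e-13 F
Step 4: C = 198.57 fF

198.57


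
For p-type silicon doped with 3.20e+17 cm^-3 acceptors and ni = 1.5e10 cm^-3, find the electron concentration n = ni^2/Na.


Step 1: Majority hole concentration p ≈ Na = 3.20e+17 cm^-3
Step 2: n = ni^2 / Na = (1.5e10)^2 / 3.20e+17
Step 3: n = 7.03e+02 cm^-3

7.03e+02


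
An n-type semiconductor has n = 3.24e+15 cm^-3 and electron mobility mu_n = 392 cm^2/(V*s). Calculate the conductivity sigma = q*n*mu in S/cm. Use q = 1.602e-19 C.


Step 1: sigma = q * n * mu
Step 2: sigma = 1.602e-19 * 3.24e+15 * 392
Step 3: sigma = 2.035e-01 S/cm

2.035e-01
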